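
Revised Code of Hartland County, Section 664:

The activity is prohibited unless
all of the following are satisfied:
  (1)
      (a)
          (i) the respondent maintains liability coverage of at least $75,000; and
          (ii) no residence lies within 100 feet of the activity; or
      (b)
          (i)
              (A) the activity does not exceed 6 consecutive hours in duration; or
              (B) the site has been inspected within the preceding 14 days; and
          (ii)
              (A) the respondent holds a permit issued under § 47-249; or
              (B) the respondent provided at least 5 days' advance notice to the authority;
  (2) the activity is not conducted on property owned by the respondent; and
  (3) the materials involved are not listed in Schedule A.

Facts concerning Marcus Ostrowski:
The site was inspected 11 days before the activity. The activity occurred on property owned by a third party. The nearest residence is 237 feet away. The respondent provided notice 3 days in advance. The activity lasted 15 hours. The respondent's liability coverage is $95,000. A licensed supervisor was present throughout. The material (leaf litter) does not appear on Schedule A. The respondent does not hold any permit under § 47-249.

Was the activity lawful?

(i) coverage ≥ $75,000 — met.
(ii) no residence in 100 ft — satisfied.
So (a) is satisfied (T AND T).
(A) ≤ 6 hrs duration — fails.
(B) site inspected — satisfied.
(i) = F OR T = true.
(A) holds permit — not satisfied.
(B) ≥5 days' notice — fails.
(ii) = F OR F = false.
(b): T AND F → false.
(1): T OR F → true.
(2) not (own property) — satisfied.
(3) not (Schedule A material) — met.
Overall: T AND T AND T → true.

Yes — lawful.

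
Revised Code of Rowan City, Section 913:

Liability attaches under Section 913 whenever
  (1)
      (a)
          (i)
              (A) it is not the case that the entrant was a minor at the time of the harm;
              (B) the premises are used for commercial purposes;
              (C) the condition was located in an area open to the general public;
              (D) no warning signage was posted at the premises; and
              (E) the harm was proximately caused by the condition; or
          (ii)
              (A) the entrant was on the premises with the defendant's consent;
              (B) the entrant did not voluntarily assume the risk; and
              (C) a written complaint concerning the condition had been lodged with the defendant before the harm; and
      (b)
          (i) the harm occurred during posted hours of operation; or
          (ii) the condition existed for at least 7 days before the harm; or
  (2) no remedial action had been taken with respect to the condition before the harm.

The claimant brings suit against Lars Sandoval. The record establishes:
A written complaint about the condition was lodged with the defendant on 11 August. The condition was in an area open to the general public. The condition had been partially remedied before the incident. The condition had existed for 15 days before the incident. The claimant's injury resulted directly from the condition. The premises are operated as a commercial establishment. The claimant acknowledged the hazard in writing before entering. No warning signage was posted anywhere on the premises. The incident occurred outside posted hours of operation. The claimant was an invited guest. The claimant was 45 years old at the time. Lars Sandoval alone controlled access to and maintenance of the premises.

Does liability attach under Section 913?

Yes — liable.

(A) not (entrant a minor) — met.
(B) commercial use — holds.
(C) public area — met.
(D) no signage posted — met.
(E) proximate cause — satisfied.
(i) = T AND T AND T AND T AND T = true.
(A) consent to enter — holds.
(B) no assumed risk — fails.
(C) complaint lodged — satisfied.
So (ii) is not satisfied (T AND F AND T).
(a): T OR F → true.
(i) during posted hours — not satisfied.
(ii) condition ≥7 days old — met.
(b): F OR T → true.
So (1) is satisfied (T AND T).
(2) no remedial action — fails.
Overall: T OR F → true.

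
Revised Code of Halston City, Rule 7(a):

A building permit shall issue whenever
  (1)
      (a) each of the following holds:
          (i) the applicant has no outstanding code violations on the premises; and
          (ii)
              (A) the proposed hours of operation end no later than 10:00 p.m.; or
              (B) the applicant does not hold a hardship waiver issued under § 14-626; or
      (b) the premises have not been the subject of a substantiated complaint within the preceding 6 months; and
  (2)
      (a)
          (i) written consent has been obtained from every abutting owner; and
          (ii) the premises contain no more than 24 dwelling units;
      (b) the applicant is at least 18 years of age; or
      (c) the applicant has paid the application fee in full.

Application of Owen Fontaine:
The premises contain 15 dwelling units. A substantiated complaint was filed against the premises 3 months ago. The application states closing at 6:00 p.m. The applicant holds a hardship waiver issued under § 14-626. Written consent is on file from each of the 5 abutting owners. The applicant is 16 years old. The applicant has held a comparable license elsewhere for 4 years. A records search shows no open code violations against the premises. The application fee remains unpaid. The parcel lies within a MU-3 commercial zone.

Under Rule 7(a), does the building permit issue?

Yes — granted.

(i) no code violations — holds.
(A) closes by 10 p.m. — satisfied.
(B) not (hardship waiver) — not met.
(ii) = T OR F = true.
(a) = T AND T = true.
(b) no complaint in 6 mo. — not satisfied.
So (1) is satisfied (T OR F).
(i) all abutters consent — holds.
(ii) ≤ 24 units — holds.
So (a) is satisfied (T AND T).
(b) age ≥ 18 — not satisfied.
(c) fee paid — not satisfied.
(2) = T OR F OR F = true.
Overall = T AND T = true.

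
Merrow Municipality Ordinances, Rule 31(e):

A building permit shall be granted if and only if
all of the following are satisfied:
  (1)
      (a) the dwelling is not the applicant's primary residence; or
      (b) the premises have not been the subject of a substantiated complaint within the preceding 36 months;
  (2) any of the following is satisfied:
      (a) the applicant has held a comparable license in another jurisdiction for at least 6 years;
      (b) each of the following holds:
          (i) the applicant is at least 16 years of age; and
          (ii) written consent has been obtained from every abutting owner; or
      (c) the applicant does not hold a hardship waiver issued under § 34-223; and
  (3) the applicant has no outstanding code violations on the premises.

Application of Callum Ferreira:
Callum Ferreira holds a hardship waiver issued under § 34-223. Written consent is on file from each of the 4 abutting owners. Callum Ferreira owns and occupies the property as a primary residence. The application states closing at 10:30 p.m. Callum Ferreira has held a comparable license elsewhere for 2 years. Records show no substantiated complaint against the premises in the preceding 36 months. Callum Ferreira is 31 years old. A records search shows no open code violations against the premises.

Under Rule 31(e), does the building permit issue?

(a) not (primary residence) — not satisfied.
(b) no complaint in 36 mo. — satisfied.
So (1) is satisfied (F OR T).
(a) prior license ≥ 6 yr — not satisfied.
(i) age ≥ 16 — holds.
(ii) all abutters consent — satisfied.
(b): T AND T → true.
(c) not (hardship waiver) — not met.
(2) = F OR T OR F = true.
(3) no code violations — met.
Overall: T AND T AND T → true.

Yes — granted.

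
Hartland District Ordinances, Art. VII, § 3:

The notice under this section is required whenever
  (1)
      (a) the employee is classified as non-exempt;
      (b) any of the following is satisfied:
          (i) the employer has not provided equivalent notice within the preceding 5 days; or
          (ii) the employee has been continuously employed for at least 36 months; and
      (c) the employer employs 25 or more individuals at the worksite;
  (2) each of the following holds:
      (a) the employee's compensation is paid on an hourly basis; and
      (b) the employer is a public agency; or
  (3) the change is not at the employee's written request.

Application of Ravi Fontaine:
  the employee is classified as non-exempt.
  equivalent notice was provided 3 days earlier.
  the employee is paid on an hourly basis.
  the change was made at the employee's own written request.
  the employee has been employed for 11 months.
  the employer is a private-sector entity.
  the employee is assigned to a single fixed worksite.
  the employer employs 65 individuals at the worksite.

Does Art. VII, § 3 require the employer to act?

No — not required.

(a) non-exempt — holds.
(i) no recent notice — not met.
(ii) tenure ≥ 36 mo. — not satisfied.
So (b) is not satisfied (F OR F).
(c) ≥ 25 at site — met.
(1): T AND F AND T → false.
(a) hourly-paid — satisfied.
(b) public agency — fails.
(2) = T AND F = false.
(3) not employee-requested — fails.
Overall = F OR F OR F = false.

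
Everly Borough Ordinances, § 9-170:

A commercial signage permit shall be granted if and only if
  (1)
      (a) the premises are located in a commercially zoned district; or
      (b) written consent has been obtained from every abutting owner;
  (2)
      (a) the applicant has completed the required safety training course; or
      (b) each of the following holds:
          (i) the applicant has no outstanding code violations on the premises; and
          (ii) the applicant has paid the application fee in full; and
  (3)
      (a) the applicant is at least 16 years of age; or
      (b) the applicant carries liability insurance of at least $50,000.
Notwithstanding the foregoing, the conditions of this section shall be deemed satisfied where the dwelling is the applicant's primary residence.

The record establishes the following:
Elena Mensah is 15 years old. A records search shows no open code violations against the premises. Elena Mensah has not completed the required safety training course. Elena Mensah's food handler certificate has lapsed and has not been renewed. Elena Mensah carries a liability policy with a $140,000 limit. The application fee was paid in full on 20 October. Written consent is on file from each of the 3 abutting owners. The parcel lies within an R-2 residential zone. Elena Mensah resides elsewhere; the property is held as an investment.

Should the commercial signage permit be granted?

(a) commercially zoned — not satisfied.
(b) all abutters consent — holds.
(1): F OR T → true.
(a) safety training — not satisfied.
(i) no code violations — holds.
(ii) fee paid — met.
(b) = T AND T = true.
So (2) is satisfied (F OR T).
(a) age ≥ 16 — not satisfied.
(b) insurance ≥ $50,000 — holds.
(3): F OR T → true.
Overall: T AND T AND T → true.
Exception (primary residence) — not satisfied.
Result: main true OR exception false → true.

Yes — granted.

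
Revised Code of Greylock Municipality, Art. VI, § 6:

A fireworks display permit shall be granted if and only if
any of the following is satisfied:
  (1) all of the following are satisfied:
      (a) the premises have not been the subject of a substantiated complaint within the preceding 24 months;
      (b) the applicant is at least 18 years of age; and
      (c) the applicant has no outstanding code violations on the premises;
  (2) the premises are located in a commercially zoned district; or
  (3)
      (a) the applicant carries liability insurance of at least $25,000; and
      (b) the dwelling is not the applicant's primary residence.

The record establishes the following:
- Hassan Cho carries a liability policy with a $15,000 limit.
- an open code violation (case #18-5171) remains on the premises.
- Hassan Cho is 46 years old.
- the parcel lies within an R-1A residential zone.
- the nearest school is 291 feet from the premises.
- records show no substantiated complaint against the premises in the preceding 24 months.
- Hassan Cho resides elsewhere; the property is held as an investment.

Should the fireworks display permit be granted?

No — denied.

(a) no complaint in 24 mo. — holds.
(b) age ≥ 18 — holds.
(c) no code violations — fails.
(1) = T AND T AND F = false.
(2) commercially zoned — not satisfied.
(a) insurance ≥ $25,000 — not met.
(b) not (primary residence) — met.
So (3) is not satisfied (F AND T).
Overall = F OR F OR F = false.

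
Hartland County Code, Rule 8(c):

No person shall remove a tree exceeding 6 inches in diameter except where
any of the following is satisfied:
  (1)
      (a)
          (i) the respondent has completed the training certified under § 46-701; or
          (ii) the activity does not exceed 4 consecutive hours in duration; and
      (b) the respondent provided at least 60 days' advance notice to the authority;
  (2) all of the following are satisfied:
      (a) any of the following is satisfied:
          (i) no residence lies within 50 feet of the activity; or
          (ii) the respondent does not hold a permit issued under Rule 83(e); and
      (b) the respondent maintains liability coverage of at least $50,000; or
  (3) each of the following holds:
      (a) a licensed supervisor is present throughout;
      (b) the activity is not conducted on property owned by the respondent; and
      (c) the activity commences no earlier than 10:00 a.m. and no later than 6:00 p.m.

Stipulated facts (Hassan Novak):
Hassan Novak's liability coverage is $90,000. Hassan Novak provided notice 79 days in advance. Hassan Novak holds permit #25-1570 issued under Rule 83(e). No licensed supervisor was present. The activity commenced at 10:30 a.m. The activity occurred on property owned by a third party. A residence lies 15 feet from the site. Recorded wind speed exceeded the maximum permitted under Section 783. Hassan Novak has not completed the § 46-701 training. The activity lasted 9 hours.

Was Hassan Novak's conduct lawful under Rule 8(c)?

No — unlawful.

(i) training certified — fails.
(ii) ≤ 4 hrs duration — not met.
(a) = F OR F = false.
(b) ≥60 days' notice — holds.
(1) = F AND T = false.
(i) no residence in 50 ft — not satisfied.
(ii) not (holds permit) — fails.
(a) = F OR F = false.
(b) coverage ≥ $50,000 — satisfied.
(2) = F AND T = false.
(a) supervisor present — fails.
(b) not (own property) — holds.
(c) start within hours — met.
(3) = F AND T AND T = false.
Overall: F OR F OR F → false.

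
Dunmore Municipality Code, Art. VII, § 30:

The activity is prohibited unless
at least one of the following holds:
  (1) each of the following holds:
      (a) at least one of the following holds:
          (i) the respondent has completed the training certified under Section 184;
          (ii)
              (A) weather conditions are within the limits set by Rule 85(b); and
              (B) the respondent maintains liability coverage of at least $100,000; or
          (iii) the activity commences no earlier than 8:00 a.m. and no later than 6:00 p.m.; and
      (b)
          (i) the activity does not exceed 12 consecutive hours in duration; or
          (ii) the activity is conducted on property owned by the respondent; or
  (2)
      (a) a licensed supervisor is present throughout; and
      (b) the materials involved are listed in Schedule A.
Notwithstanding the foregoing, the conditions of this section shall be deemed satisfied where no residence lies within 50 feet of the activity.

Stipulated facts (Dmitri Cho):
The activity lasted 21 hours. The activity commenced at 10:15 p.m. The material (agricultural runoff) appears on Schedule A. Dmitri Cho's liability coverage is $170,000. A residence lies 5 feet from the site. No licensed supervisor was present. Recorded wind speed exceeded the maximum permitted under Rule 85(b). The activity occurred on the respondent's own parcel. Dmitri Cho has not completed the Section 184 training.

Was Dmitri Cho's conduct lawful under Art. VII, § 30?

(i) training certified — fails.
(A) weather ok — fails.
(B) coverage ≥ $100,000 — met.
(ii): F AND T → false.
(iii) start within hours — not satisfied.
(a) = F OR F OR F = false.
(i) ≤ 12 hrs duration — not met.
(ii) own property — holds.
(b) = F OR T = true.
So (1) is not satisfied (F AND T).
(a) supervisor present — not satisfied.
(b) Schedule A material — met.
(2) = F AND T = false.
Overall: F OR F → false.
Exception (no residence in 50 ft) — not satisfied.
Result: main false OR exception false → false.

No — unlawful.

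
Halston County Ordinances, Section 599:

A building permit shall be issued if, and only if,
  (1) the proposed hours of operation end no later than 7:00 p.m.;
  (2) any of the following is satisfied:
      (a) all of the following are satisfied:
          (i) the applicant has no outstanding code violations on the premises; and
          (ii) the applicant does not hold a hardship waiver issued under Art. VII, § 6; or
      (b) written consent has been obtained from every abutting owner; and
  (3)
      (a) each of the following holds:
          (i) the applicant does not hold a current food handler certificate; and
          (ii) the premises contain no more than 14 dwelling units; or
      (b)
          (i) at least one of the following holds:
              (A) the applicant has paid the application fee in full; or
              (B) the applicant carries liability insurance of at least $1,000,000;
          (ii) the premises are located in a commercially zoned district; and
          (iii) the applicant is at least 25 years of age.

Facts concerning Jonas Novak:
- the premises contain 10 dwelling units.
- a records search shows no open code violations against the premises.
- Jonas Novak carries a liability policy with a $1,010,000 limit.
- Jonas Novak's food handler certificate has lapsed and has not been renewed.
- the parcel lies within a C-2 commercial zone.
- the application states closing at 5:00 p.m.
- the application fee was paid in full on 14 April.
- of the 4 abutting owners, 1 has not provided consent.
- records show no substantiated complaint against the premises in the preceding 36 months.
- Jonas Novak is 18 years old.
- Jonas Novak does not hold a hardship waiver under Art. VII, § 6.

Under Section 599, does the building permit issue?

(1) closes by 7 p.m. — satisfied.
(i) no code violations — holds.
(ii) not (hardship waiver) — met.
(a): T AND T → true.
(b) all abutters consent — not met.
So (2) is satisfied (T OR F).
(i) not (food handler cert.) — satisfied.
(ii) ≤ 14 units — satisfied.
So (a) is satisfied (T AND T).
(A) fee paid — holds.
(B) insurance ≥ $1,000,000 — holds.
So (i) is satisfied (T OR T).
(ii) commercially zoned — met.
(iii) age ≥ 25 — not met.
(b): T AND T AND F → false.
(3): T OR F → true.
So Overall is satisfied (T AND T AND T).

Yes — granted.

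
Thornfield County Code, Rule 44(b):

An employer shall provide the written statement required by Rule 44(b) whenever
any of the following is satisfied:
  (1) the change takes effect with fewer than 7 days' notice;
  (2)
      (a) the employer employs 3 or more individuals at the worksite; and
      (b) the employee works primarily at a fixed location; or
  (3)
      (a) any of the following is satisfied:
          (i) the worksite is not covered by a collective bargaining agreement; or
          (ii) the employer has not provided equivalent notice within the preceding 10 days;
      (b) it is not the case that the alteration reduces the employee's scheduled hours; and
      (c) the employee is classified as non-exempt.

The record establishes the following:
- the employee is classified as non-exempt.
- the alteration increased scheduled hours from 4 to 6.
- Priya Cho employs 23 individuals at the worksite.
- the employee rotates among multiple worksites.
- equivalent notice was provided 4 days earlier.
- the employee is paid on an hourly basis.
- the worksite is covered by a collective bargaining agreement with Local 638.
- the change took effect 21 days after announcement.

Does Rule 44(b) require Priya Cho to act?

No — not required.

(1) < 7 days' notice — not satisfied.
(a) ≥ 3 at site — met.
(b) fixed location — fails.
(2): T AND F → false.
(i) no CBA — not met.
(ii) no recent notice — not met.
(a): F OR F → false.
(b) not (hours reduced) — holds.
(c) non-exempt — holds.
(3): F AND T AND T → false.
So Overall is not satisfied (F OR F OR F).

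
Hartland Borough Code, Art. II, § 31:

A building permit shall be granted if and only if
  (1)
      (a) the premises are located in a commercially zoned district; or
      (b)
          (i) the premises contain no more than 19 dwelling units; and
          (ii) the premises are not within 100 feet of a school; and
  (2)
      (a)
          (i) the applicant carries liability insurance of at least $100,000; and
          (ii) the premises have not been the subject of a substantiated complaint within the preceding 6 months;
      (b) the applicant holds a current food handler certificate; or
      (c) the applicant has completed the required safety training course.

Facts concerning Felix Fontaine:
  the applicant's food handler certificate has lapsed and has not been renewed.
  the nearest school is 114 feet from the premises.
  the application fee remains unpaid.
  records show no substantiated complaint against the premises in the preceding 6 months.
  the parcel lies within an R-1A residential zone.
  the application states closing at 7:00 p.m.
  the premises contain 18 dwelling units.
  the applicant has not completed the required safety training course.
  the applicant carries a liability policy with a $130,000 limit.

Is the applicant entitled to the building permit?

(a) commercially zoned — not satisfied.
(i) ≤ 19 units — holds.
(ii) ≥100 ft from school — met.
(b) = T AND T = true.
(1) = F OR T = true.
(i) insurance ≥ $100,000 — met.
(ii) no complaint in 6 mo. — met.
So (a) is satisfied (T AND T).
(b) food handler cert. — not met.
(c) safety training — not satisfied.
So (2) is satisfied (T OR F OR F).
So Overall is satisfied (T AND T).

Yes — granted.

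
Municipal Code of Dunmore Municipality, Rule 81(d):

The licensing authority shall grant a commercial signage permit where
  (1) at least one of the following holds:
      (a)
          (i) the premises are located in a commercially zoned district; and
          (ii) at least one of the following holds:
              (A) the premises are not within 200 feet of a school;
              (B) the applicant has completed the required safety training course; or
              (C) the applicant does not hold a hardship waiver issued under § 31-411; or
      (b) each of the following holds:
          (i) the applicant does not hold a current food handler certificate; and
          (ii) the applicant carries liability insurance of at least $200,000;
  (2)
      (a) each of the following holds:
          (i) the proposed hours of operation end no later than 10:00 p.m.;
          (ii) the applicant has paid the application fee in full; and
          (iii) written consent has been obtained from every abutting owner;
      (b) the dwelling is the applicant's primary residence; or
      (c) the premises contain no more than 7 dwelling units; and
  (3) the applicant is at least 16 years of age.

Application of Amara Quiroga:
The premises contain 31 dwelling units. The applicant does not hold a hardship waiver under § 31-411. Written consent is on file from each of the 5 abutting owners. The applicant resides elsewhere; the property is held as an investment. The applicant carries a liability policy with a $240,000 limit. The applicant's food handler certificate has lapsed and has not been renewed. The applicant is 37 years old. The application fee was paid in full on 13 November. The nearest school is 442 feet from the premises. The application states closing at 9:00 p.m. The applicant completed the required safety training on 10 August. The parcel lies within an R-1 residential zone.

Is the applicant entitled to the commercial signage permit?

(i) commercially zoned — not satisfied.
(A) ≥200 ft from school — met.
(B) safety training — met.
(C) not (hardship waiver) — satisfied.
So (ii) is satisfied (T OR T OR T).
So (a) is not satisfied (F AND T).
(i) not (food handler cert.) — holds.
(ii) insurance ≥ $200,000 — satisfied.
So (b) is satisfied (T AND T).
(1): F OR T → true.
(i) closes by 10 p.m. — satisfied.
(ii) fee paid — holds.
(iii) all abutters consent — met.
(a) = T AND T AND T = true.
(b) primary residence — not met.
(c) ≤ 7 units — not met.
(2): T OR F OR F → true.
(3) age ≥ 16 — holds.
So Overall is satisfied (T AND T AND T).

Yes — granted.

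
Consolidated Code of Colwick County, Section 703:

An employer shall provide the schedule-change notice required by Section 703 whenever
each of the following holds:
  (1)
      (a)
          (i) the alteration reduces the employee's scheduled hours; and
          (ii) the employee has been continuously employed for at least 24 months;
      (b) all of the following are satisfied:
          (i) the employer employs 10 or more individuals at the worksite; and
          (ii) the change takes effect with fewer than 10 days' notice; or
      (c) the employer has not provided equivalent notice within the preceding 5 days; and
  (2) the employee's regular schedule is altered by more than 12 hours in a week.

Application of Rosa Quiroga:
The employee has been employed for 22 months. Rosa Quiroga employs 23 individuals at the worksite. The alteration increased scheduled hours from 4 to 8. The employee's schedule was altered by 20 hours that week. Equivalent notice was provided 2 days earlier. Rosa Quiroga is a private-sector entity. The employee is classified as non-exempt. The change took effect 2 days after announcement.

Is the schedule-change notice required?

(i) hours reduced — not met.
(ii) tenure ≥ 24 mo. — fails.
So (a) is not satisfied (F AND F).
(i) ≥ 10 at site — satisfied.
(ii) < 10 days' notice — satisfied.
(b) = T AND T = true.
(c) no recent notice — fails.
(1) = F OR T OR F = true.
(2) schedule shift > 12h — holds.
Overall = T AND T = true.

Yes — required.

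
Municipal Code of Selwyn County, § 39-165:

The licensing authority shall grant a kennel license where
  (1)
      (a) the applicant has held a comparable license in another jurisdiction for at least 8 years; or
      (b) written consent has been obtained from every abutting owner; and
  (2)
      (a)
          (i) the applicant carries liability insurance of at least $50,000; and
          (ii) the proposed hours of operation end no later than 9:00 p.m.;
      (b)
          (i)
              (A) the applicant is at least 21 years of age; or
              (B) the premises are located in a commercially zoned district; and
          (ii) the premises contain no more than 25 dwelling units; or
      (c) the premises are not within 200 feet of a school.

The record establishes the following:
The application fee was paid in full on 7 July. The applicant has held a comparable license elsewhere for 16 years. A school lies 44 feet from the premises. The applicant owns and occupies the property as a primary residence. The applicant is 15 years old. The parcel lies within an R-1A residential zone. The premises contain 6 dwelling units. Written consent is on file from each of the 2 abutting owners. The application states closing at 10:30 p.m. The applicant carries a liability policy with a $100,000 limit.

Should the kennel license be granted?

(a) prior license ≥ 8 yr — satisfied.
(b) all abutters consent — satisfied.
(1) = T OR T = true.
(i) insurance ≥ $50,000 — satisfied.
(ii) closes by 9 p.m. — not satisfied.
(a): T AND F → false.
(A) age ≥ 21 — not met.
(B) commercially zoned — not satisfied.
(i): F OR F → false.
(ii) ≤ 25 units — met.
(b): F AND T → false.
(c) ≥200 ft from school — not satisfied.
So (2) is not satisfied (F OR F OR F).
So Overall is not satisfied (T AND F).

No — denied.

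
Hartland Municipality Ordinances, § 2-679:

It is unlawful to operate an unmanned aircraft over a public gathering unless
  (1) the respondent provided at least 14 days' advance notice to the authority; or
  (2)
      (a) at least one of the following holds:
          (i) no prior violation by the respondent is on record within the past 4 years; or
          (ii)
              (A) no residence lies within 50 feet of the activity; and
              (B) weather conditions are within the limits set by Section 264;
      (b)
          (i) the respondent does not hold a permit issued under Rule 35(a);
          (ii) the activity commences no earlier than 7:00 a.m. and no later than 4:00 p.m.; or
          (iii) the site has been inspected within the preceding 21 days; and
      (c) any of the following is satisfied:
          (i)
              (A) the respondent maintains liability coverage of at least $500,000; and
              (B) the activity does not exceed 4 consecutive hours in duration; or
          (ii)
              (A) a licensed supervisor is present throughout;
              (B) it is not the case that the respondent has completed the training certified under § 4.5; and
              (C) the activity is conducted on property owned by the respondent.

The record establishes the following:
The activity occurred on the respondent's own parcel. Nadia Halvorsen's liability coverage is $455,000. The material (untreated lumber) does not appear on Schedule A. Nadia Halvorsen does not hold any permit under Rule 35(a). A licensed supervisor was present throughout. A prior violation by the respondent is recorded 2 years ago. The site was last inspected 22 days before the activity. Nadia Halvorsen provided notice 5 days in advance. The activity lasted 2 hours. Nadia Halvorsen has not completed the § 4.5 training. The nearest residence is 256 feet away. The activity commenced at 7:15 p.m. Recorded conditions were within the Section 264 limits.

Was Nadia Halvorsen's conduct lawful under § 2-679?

(1) ≥14 days' notice — not satisfied.
(i) no prior violation — fails.
(A) no residence in 50 ft — satisfied.
(B) weather ok — holds.
So (ii) is satisfied (T AND T).
So (a) is satisfied (F OR T).
(i) not (holds permit) — satisfied.
(ii) start within hours — not met.
(iii) site inspected — fails.
So (b) is satisfied (T OR F OR F).
(A) coverage ≥ $500,000 — fails.
(B) ≤ 4 hrs duration — satisfied.
So (i) is not satisfied (F AND T).
(A) supervisor present — satisfied.
(B) not (training certified) — satisfied.
(C) own property — holds.
So (ii) is satisfied (T AND T AND T).
So (c) is satisfied (F OR T).
So (2) is satisfied (T AND T AND T).
Overall = F OR T = true.

Yes — lawful.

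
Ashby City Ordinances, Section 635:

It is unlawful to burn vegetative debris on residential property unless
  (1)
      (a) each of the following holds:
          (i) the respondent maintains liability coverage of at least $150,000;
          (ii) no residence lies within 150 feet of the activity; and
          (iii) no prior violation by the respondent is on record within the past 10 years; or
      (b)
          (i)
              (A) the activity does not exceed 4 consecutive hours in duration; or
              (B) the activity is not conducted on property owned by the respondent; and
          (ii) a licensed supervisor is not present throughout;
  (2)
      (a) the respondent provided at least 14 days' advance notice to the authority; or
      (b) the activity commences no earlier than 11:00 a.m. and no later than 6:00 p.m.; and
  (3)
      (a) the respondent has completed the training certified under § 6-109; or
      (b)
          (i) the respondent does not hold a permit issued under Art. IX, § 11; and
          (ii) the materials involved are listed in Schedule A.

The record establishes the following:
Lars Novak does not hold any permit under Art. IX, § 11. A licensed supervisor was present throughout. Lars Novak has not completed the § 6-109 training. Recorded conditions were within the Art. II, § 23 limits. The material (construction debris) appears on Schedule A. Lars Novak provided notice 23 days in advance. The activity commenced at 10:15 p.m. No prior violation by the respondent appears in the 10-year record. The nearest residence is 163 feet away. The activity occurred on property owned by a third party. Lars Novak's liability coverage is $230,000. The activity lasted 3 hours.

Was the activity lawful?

Yes — lawful.

(i) coverage ≥ $150,000 — holds.
(ii) no residence in 150 ft — met.
(iii) no prior violation — met.
(a): T AND T AND T → true.
(A) ≤ 4 hrs duration — met.
(B) not (own property) — met.
So (i) is satisfied (T OR T).
(ii) not (supervisor present) — not met.
So (b) is not satisfied (T AND F).
(1): T OR F → true.
(a) ≥14 days' notice — satisfied.
(b) start within hours — not satisfied.
(2) = T OR F = true.
(a) training certified — not satisfied.
(i) not (holds permit) — holds.
(ii) Schedule A material — holds.
(b): T AND T → true.
So (3) is satisfied (F OR T).
Overall: T AND T AND T → true.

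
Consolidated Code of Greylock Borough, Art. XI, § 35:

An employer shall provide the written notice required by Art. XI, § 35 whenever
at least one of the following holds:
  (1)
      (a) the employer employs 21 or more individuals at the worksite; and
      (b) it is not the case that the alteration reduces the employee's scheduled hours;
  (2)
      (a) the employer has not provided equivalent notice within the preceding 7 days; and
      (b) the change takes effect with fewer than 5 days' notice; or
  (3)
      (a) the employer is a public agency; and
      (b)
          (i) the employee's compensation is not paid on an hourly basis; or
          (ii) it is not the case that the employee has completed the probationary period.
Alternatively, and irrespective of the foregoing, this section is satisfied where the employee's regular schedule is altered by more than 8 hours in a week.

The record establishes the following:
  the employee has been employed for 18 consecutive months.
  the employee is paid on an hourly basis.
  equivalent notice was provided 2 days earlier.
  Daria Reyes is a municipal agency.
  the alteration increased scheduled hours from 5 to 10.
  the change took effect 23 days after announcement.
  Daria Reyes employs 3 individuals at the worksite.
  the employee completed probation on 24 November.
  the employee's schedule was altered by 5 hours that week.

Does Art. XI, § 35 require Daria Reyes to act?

(a) ≥ 21 at site — not satisfied.
(b) not (hours reduced) — satisfied.
(1): F AND T → false.
(a) no recent notice — not met.
(b) < 5 days' notice — fails.
(2) = F AND F = false.
(a) public agency — holds.
(i) not (hourly-paid) — not satisfied.
(ii) not (past probation) — not satisfied.
(b) = F OR F = false.
So (3) is not satisfied (T AND F).
Overall: F OR F OR F → false.
Exception (schedule shift > 8h) — not satisfied.
Result: main false OR exception false → false.

No — not required.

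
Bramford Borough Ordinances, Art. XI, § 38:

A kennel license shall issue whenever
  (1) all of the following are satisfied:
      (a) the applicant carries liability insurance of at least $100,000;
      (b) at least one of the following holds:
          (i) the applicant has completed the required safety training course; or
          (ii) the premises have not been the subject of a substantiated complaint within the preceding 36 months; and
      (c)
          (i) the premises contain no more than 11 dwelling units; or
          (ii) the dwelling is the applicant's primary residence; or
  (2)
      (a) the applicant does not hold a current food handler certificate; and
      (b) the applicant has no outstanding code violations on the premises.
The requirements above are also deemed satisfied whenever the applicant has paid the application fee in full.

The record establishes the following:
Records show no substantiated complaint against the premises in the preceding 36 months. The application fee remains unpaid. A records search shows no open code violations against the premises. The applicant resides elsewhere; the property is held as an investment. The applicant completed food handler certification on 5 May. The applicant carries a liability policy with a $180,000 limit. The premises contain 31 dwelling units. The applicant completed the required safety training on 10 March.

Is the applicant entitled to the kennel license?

(a) insurance ≥ $100,000 — met.
(i) safety training — met.
(ii) no complaint in 36 mo. — satisfied.
(b): T OR T → true.
(i) ≤ 11 units — not satisfied.
(ii) primary residence — not met.
(c): F OR F → false.
(1) = T AND T AND F = false.
(a) not (food handler cert.) — not satisfied.
(b) no code violations — satisfied.
So (2) is not satisfied (F AND T).
Overall: F OR F → false.
Exception (fee paid) — not satisfied.
Result: main false OR exception false → false.

No — denied.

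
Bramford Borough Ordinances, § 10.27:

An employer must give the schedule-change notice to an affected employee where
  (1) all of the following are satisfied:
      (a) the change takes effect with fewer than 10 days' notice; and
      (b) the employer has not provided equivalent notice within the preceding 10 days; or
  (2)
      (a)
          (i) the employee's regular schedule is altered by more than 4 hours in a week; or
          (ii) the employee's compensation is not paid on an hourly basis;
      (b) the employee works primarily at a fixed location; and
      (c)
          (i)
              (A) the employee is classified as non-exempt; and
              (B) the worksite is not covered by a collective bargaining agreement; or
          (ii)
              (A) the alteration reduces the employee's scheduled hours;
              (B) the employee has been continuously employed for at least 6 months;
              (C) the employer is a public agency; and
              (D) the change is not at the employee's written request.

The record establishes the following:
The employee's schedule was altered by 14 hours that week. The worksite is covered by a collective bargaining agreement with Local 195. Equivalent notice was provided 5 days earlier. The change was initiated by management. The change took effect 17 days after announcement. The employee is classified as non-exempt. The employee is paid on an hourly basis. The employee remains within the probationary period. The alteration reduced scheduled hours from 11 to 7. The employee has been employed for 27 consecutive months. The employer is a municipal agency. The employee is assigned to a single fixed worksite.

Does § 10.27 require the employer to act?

(a) < 10 days' notice — fails.
(b) no recent notice — fails.
So (1) is not satisfied (F AND F).
(i) schedule shift > 4h — satisfied.
(ii) not (hourly-paid) — fails.
(a): T OR F → true.
(b) fixed location — met.
(A) non-exempt — holds.
(B) no CBA — fails.
(i): T AND F → false.
(A) hours reduced — met.
(B) tenure ≥ 6 mo. — satisfied.
(C) public agency — satisfied.
(D) not employee-requested — met.
So (ii) is satisfied (T AND T AND T AND T).
(c) = F OR T = true.
(2): T AND T AND T → true.
So Overall is satisfied (F OR T).

Yes — required.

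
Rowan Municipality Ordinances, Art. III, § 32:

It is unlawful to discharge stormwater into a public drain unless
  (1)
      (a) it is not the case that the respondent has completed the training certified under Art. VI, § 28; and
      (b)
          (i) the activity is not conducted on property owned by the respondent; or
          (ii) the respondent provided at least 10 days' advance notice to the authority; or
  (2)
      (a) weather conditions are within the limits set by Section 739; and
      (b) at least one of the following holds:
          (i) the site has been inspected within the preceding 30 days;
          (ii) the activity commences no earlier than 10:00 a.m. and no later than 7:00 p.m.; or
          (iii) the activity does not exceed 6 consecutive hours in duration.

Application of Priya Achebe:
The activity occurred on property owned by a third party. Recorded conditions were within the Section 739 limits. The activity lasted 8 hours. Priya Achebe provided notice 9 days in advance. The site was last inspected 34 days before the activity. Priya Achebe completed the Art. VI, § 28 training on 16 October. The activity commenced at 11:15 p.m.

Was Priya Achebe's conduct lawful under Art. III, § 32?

(a) not (training certified) — not satisfied.
(i) not (own property) — satisfied.
(ii) ≥10 days' notice — not satisfied.
So (b) is satisfied (T OR F).
(1): F AND T → false.
(a) weather ok — met.
(i) site inspected — not met.
(ii) start within hours — fails.
(iii) ≤ 6 hrs duration — fails.
So (b) is not satisfied (F OR F OR F).
(2): T AND F → false.
Overall = F OR F = false.

No — unlawful.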